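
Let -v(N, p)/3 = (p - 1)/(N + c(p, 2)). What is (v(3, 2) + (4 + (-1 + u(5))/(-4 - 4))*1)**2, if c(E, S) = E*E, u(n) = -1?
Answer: 11449/784 ≈ 14.603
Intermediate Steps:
c(E, S) = E**2
v(N, p) = -3*(-1 + p)/(N + p**2) (v(N, p) = -3*(p - 1)/(N + p**2) = -3*(-1 + p)/(N + p**2))
(v(3, 2) + (4 + (-1 + u(5))/(-4 - 4))*1)**2 = (3*(1 - 1*2)/(3 + 2**2) + (4 + (-1 - 1)/(-4 - 4))*1)**2 = (3*(1 - 2)/(3 + 4) + (4 - 2/(-8))*1)**2 = (3*(-1)/7 + (4 - 2*(-1/8))*1)**2 = (3*(1/7)*(-1) + (4 + 1/4)*1)**2 = (-3/7 + (17/4)*1)**2 = (-3/7 + 17/4)**2 = (107/28)**2 = 11449/784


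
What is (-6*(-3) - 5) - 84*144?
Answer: -12083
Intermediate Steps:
(-6*(-3) - 5) - 84*144 = (18 - 5) - 12096 = 13 - 12096 = -12083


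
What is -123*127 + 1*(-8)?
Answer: -15629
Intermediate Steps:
-123*127 + 1*(-8) = -15621 - 8 = -15629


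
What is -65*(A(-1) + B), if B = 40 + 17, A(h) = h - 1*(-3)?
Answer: -3835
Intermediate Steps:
A(h) = 3 + h (A(h) = h + 3 = 3 + h)
B = 57
-65*(A(-1) + B) = -65*((3 - 1) + 57) = -65*(2 + 57) = -65*59 = -3835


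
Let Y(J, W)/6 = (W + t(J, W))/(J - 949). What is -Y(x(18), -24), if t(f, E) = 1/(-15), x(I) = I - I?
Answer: -722/4745 ≈ -0.15216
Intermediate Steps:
x(I) = 0
t(f, E) = -1/15
Y(J, W) = 6*(-1/15 + W)/(-949 + J) (Y(J, W) = 6*((W - 1/15)/(J - 949)) = 6*((-1/15 + W)/(-949 + J)) = 6*(-1/15 + W)/(-949 + J))
-Y(x(18), -24) = -2*(-1 + 15*(-24))/(5*(-949 + 0)) = -2*(-1 - 360)/(5*(-949)) = -2*(-1)*(-361)/(5*949) = -1*722/4745 = -722/4745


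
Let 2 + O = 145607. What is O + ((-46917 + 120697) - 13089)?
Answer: 206296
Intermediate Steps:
O = 145605 (O = -2 + 145607 = 145605)
O + ((-46917 + 120697) - 13089) = 145605 + ((-46917 + 120697) - 13089) = 145605 + (73780 - 13089) = 145605 + 60691 = 206296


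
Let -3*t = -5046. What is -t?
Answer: -1682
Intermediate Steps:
t = 1682 (t = -1/3*(-5046) = 1682)
-t = -1*1682 = -1682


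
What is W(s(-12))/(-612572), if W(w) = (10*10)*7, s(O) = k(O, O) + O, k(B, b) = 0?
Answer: -175/153143 ≈ -0.0011427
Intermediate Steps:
s(O) = O (s(O) = 0 + O = O)
W(w) = 700 (W(w) = 100*7 = 700)
W(s(-12))/(-612572) = 700/(-612572) = 700*(-1/612572) = -175/153143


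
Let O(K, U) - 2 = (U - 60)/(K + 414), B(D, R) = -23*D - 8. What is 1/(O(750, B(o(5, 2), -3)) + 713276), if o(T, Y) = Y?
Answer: 194/138375913 ≈ 1.4020e-6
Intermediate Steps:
B(D, R) = -8 - 23*D
O(K, U) = 2 + (-60 + U)/(414 + K) (O(K, U) = 2 + (U - 60)/(K + 414) = 2 + (-60 + U)/(414 + K))
1/(O(750, B(o(5, 2), -3)) + 713276) = 1/((768 + (-8 - 23*2) + 2*750)/(414 + 750) + 713276) = 1/((768 + (-8 - 46) + 1500)/1164 + 713276) = 1/((768 - 54 + 1500)/1164 + 713276) = 1/((1/1164)*2214 + 713276) = 1/(369/194 + 713276) = 1/(138375913/194) = 194/138375913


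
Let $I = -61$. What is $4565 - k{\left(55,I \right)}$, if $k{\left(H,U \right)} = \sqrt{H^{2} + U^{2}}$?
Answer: $4565 - \sqrt{6746} \approx 4482.9$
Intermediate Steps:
$4565 - k{\left(55,I \right)} = 4565 - \sqrt{55^{2} + \left(-61\right)^{2}} = 4565 - \sqrt{3025 + 3721} = 4565 - \sqrt{6746}$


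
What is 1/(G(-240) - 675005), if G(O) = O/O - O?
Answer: -1/674764 ≈ -1.4820e-6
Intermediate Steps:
G(O) = 1 - O
1/(G(-240) - 675005) = 1/((1 - 1*(-240)) - 675005) = 1/((1 + 240) - 675005) = 1/(241 - 675005) = 1/(-674764) = -1/674764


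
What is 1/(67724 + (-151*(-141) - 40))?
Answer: 1/88975 ≈ 1.1239e-5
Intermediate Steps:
1/(67724 + (-151*(-141) - 40)) = 1/(67724 + (21291 - 40)) = 1/(67724 + 21251) = 1/88975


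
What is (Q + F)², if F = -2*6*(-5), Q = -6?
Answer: 2916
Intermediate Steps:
F = 60 (F = -12*(-5) = 60)
(Q + F)² = (-6 + 60)² = 54² = 2916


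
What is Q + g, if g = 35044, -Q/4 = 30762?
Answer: -88004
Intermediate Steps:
Q = -123048 (Q = -4*30762 = -123048)
Q + g = -123048 + 35044 = -88004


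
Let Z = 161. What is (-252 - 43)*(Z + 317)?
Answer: -141010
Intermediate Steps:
(-252 - 43)*(Z + 317) = (-252 - 43)*(161 + 317) = -295*478 = -141010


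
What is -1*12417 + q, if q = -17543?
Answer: -29960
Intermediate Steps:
-1*12417 + q = -1*12417 - 17543 = -12417 - 17543 = -29960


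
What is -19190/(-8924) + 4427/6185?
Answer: 79098349/27597470 ≈ 2.8661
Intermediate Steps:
-19190/(-8924) + 4427/6185 = -19190*(-1/8924) + 4427*(1/6185) = 9595/4462 + 4427/6185 = 79098349/27597470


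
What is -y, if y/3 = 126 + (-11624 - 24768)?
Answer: 108798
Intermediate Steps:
y = -108798 (y = 3*(126 + (-11624 - 24768)) = 3*(126 - 36392) = 3*(-36266) = -108798)
-y = -1*(-108798) = 108798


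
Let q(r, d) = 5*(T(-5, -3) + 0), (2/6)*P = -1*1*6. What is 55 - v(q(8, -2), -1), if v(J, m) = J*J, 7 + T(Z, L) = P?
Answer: -15570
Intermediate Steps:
P = -18 (P = 3*(-1*1*6) = 3*(-1*6) = 3*(-6) = -18)
T(Z, L) = -25 (T(Z, L) = -7 - 18 = -25)
q(r, d) = -125 (q(r, d) = 5*(-25 + 0) = 5*(-25) = -125)
v(J, m) = J²
55 - v(q(8, -2), -1) = 55 - 1*(-125)² = 55 - 1*15625 = 55 - 15625 = -15570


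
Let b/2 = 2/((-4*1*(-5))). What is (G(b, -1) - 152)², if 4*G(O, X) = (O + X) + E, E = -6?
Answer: 2362369/100 ≈ 23624.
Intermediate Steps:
b = ⅕ (b = 2*(2/((-4*1*(-5)))) = 2*(2/((-4*(-5)))) = 2*(2/20) = 2*(2*(1/20)) = 2*(⅒) = ⅕ ≈ 0.20000)
G(O, X) = -3/2 + O/4 + X/4 (G(O, X) = ((O + X) - 6)/4 = (-6 + O + X)/4 = -3/2 + O/4 + X/4)
(G(b, -1) - 152)² = ((-3/2 + (¼)*(⅕) + (¼)*(-1)) - 152)² = ((-3/2 + 1/20 - ¼) - 152)² = (-17/10 - 152)² = (-1537/10)² = 2362369/100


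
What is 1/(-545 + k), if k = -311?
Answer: -1/856 ≈ -0.0011682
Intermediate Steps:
1/(-545 + k) = 1/(-545 - 311) = 1/(-856) = -1/856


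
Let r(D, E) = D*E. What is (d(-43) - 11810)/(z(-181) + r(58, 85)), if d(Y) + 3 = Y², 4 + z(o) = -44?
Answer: -4982/2441 ≈ -2.0410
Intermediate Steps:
z(o) = -48 (z(o) = -4 - 44 = -48)
d(Y) = -3 + Y²
(d(-43) - 11810)/(z(-181) + r(58, 85)) = ((-3 + (-43)²) - 11810)/(-48 + 58*85) = ((-3 + 1849) - 11810)/(-48 + 4930) = (1846 - 11810)/4882 = -9964*1/4882 = -4982/2441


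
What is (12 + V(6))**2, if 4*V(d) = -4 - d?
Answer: 361/4 ≈ 90.250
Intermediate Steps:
V(d) = -1 - d/4 (V(d) = (-4 - d)/4 = -1 - d/4)
(12 + V(6))**2 = (12 + (-1 - 1/4*6))**2 = (12 + (-1 - 3/2))**2 = (12 - 5/2)**2 = (19/2)**2 = 361/4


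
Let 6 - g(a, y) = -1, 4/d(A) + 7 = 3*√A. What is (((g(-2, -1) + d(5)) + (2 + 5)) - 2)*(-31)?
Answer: -155 + 93*√5 ≈ 52.954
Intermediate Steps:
d(A) = 4/(-7 + 3*√A)
g(a, y) = 7 (g(a, y) = 6 - 1*(-1) = 6 + 1 = 7)
(((g(-2, -1) + d(5)) + (2 + 5)) - 2)*(-31) = (((7 + 4/(-7 + 3*√5)) + (2 + 5)) - 2)*(-31) = (((7 + 4/(-7 + 3*√5)) + 7) - 2)*(-31) = ((14 + 4/(-7 + 3*√5)) - 2)*(-31) = (12 + 4/(-7 + 3*√5))*(-31) = -372 - 124/(-7 + 3*√5)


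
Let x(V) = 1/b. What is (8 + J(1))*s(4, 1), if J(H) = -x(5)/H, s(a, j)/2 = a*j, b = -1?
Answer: 72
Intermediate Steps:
x(V) = -1 (x(V) = 1/(-1) = -1)
s(a, j) = 2*a*j (s(a, j) = 2*(a*j) = 2*a*j)
J(H) = 1/H (J(H) = -(-1)/H = 1/H)
(8 + J(1))*s(4, 1) = (8 + 1/1)*(2*4*1) = (8 + 1)*8 = 9*8 = 72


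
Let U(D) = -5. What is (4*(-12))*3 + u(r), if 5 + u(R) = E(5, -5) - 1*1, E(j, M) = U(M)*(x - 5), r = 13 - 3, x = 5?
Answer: -150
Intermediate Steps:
r = 10
E(j, M) = 0 (E(j, M) = -5*(5 - 5) = -5*0 = 0)
u(R) = -6 (u(R) = -5 + (0 - 1*1) = -5 + (0 - 1) = -5 - 1 = -6)
(4*(-12))*3 + u(r) = (4*(-12))*3 - 6 = -48*3 - 6 = -144 - 6 = -150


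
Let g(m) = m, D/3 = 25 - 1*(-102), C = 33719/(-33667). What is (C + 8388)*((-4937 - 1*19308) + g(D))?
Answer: -6738360197528/33667 ≈ -2.0015e+8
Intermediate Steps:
C = -33719/33667 (C = 33719*(-1/33667) = -33719/33667 ≈ -1.0015)
D = 381 (D = 3*(25 - 1*(-102)) = 3*(25 + 102) = 3*127 = 381)
(C + 8388)*((-4937 - 1*19308) + g(D)) = (-33719/33667 + 8388)*((-4937 - 1*19308) + 381) = 282365077*((-4937 - 19308) + 381)/33667 = 282365077*(-24245 + 381)/33667 = (282365077/33667)*(-23864) = -6738360197528/33667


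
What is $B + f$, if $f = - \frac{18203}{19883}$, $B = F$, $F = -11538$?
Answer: $- \frac{229428257}{19883} \approx -11539.0$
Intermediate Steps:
$B = -11538$
$f = - \frac{18203}{19883}$ ($f = \left(-18203\right) \frac{1}{19883} = - \frac{18203}{19883} \approx -0.91551$)
$B + f = -11538 - \frac{18203}{19883} = - \frac{229428257}{19883}$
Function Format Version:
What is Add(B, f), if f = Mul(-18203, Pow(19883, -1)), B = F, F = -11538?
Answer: Rational(-229428257, 19883) ≈ -11539.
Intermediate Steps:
B = -11538
f = Rational(-18203, 19883) (f = Mul(-18203, Rational(1, 19883)) = Rational(-18203, 19883) ≈ -0.91551)
Add(B, f) = Add(-11538, Rational(-18203, 19883)) = Rational(-229428257, 19883)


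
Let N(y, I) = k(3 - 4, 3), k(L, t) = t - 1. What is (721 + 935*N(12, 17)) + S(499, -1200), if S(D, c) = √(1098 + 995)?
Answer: 2591 + √2093 ≈ 2636.8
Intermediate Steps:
S(D, c) = √2093
k(L, t) = -1 + t
N(y, I) = 2 (N(y, I) = -1 + 3 = 2)
(721 + 935*N(12, 17)) + S(499, -1200) = (721 + 935*2) + √2093 = (721 + 1870) + √2093 = 2591 + √2093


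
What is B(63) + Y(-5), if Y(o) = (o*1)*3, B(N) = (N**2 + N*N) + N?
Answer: 7986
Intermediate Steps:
B(N) = N + 2*N**2 (B(N) = (N**2 + N**2) + N = 2*N**2 + N = N + 2*N**2)
Y(o) = 3*o (Y(o) = o*3 = 3*o)
B(63) + Y(-5) = 63*(1 + 2*63) + 3*(-5) = 63*(1 + 126) - 15 = 63*127 - 15 = 8001 - 15 = 7986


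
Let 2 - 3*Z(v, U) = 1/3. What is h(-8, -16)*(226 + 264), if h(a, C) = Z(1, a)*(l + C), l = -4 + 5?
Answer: -12250/3 ≈ -4083.3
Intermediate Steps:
Z(v, U) = 5/9 (Z(v, U) = ⅔ - 1/(3*3) = ⅔ - ⅓*⅓ = ⅔ - ⅑ = 5/9)
l = 1
h(a, C) = 5/9 + 5*C/9 (h(a, C) = 5*(1 + C)/9 = 5/9 + 5*C/9)
h(-8, -16)*(226 + 264) = (5/9 + (5/9)*(-16))*(226 + 264) = (5/9 - 80/9)*490 = -25/3*490 = -12250/3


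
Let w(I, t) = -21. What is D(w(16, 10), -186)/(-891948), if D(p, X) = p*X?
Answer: -651/148658 ≈ -0.0043792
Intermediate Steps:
D(p, X) = X*p
D(w(16, 10), -186)/(-891948) = -186*(-21)/(-891948) = 3906*(-1/891948) = -651/148658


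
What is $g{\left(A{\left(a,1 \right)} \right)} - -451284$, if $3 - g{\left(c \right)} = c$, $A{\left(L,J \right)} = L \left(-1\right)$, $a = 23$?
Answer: $451310$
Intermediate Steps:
$A{\left(L,J \right)} = - L$
$g{\left(c \right)} = 3 - c$
$g{\left(A{\left(a,1 \right)} \right)} - -451284 = \left(3 - \left(-1\right) 23\right) - -451284 = \left(3 - -23\right) + 451284 = \left(3 + 23\right) + 451284 = 26 + 451284 = 451310$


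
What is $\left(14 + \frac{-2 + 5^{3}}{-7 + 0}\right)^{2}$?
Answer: $\frac{625}{49} \approx 12.755$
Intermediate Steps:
$\left(14 + \frac{-2 + 5^{3}}{-7 + 0}\right)^{2} = \left(14 + \frac{-2 + 125}{-7}\right)^{2} = \left(14 + 123 \left(- \frac{1}{7}\right)\right)^{2} = \left(14 - \frac{123}{7}\right)^{2} = \left(- \frac{25}{7}\right)^{2} = \frac{625}{49}$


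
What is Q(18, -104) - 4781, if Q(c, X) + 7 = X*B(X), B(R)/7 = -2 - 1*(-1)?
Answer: -4060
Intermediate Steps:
B(R) = -7 (B(R) = 7*(-2 - 1*(-1)) = 7*(-2 + 1) = 7*(-1) = -7)
Q(c, X) = -7 - 7*X (Q(c, X) = -7 + X*(-7) = -7 - 7*X)
Q(18, -104) - 4781 = (-7 - 7*(-104)) - 4781 = (-7 + 728) - 4781 = 721 - 4781 = -4060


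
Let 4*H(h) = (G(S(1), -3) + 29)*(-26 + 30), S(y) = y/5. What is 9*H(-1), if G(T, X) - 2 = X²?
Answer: 360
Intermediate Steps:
S(y) = y/5 (S(y) = y*(⅕) = y/5)
G(T, X) = 2 + X²
H(h) = 40 (H(h) = (((2 + (-3)²) + 29)*(-26 + 30))/4 = (((2 + 9) + 29)*4)/4 = ((11 + 29)*4)/4 = (40*4)/4 = (¼)*160 = 40)
9*H(-1) = 9*40 = 360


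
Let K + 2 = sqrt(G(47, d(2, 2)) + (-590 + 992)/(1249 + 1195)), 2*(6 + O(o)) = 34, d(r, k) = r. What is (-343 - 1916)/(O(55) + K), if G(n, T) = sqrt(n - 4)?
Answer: -2259/(9 + sqrt(245622 + 1493284*sqrt(43))/1222) ≈ -194.86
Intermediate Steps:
O(o) = 11 (O(o) = -6 + (1/2)*34 = -6 + 17 = 11)
G(n, T) = sqrt(-4 + n)
K = -2 + sqrt(201/1222 + sqrt(43)) (K = -2 + sqrt(sqrt(-4 + 47) + (-590 + 992)/(1249 + 1195)) = -2 + sqrt(sqrt(43) + 402/2444) = -2 + sqrt(sqrt(43) + 402*(1/2444)) = -2 + sqrt(sqrt(43) + 201/1222) = -2 + sqrt(201/1222 + sqrt(43)) ≈ 0.59267)
(-343 - 1916)/(O(55) + K) = (-343 - 1916)/(11 + (-2 + sqrt(245622 + 1493284*sqrt(43))/1222)) = -2259/(9 + sqrt(245622 + 1493284*sqrt(43))/1222)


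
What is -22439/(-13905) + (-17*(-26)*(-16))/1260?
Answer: -389239/97335 ≈ -3.9990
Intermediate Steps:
-22439/(-13905) + (-17*(-26)*(-16))/1260 = -22439*(-1/13905) + (442*(-16))*(1/1260) = 22439/13905 - 7072*1/1260 = 22439/13905 - 1768/315 = -389239/97335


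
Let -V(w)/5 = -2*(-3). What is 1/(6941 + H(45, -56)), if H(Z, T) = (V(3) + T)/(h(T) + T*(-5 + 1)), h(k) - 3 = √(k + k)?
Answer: 358420659/2487662299313 - 344*I*√7/2487662299313 ≈ 0.00014408 - 3.6586e-10*I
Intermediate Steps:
h(k) = 3 + √2*√k (h(k) = 3 + √(k + k) = 3 + √(2*k) = 3 + √2*√k)
V(w) = -30 (V(w) = -(-10)*(-3) = -5*6 = -30)
H(Z, T) = (-30 + T)/(3 - 4*T + √2*√T) (H(Z, T) = (-30 + T)/((3 + √2*√T) + T*(-5 + 1)) = (-30 + T)/((3 + √2*√T) + T*(-4)) = (-30 + T)/((3 + √2*√T) - 4*T) = (-30 + T)/(3 - 4*T + √2*√T))
1/(6941 + H(45, -56)) = 1/(6941 + (-30 - 56)/(3 - 4*(-56) + √2*√(-56))) = 1/(6941 - 86/(3 + 224 + √2*(2*I*√14))) = 1/(6941 - 86/(3 + 224 + 4*I*√7)) = 1/(6941 - 86/(227 + 4*I*√7))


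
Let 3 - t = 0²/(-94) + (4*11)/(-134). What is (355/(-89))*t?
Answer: -79165/5963 ≈ -13.276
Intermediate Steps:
t = 223/67 (t = 3 - (0²/(-94) + (4*11)/(-134)) = 3 - (0*(-1/94) + 44*(-1/134)) = 3 - (0 - 22/67) = 3 - 1*(-22/67) = 3 + 22/67 = 223/67 ≈ 3.3284)
(355/(-89))*t = (355/(-89))*(223/67) = (355*(-1/89))*(223/67) = -355/89*223/67 = -79165/5963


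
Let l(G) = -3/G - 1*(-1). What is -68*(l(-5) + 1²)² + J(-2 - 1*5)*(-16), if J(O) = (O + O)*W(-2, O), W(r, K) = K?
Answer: -50692/25 ≈ -2027.7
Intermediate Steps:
l(G) = 1 - 3/G (l(G) = -3/G + 1 = 1 - 3/G)
J(O) = 2*O² (J(O) = (O + O)*O = (2*O)*O = 2*O²)
-68*(l(-5) + 1²)² + J(-2 - 1*5)*(-16) = -68*((-3 - 5)/(-5) + 1²)² + (2*(-2 - 1*5)²)*(-16) = -68*(-⅕*(-8) + 1)² + (2*(-2 - 5)²)*(-16) = -68*(8/5 + 1)² + (2*(-7)²)*(-16) = -68*(13/5)² + (2*49)*(-16) = -68*169/25 + 98*(-16) = -11492/25 - 1568 = -50692/25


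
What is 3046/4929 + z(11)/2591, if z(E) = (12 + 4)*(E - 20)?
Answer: 7182410/12771039 ≈ 0.56240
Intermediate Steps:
z(E) = -320 + 16*E (z(E) = 16*(-20 + E) = -320 + 16*E)
3046/4929 + z(11)/2591 = 3046/4929 + (-320 + 16*11)/2591 = 3046*(1/4929) + (-320 + 176)*(1/2591) = 3046/4929 - 144*1/2591 = 3046/4929 - 144/2591 = 7182410/12771039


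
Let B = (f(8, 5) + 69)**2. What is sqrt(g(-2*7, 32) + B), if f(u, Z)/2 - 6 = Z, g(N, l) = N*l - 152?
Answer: sqrt(7681) ≈ 87.641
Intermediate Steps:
g(N, l) = -152 + N*l
f(u, Z) = 12 + 2*Z
B = 8281 (B = ((12 + 2*5) + 69)**2 = ((12 + 10) + 69)**2 = (22 + 69)**2 = 91**2 = 8281)
sqrt(g(-2*7, 32) + B) = sqrt((-152 - 2*7*32) + 8281) = sqrt((-152 - 14*32) + 8281) = sqrt((-152 - 448) + 8281) = sqrt(-600 + 8281) = sqrt(7681)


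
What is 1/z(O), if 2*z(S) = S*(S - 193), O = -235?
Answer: 1/50290 ≈ 1.9885e-5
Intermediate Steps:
z(S) = S*(-193 + S)/2 (z(S) = (S*(S - 193))/2 = (S*(-193 + S))/2 = S*(-193 + S)/2)
1/z(O) = 1/((½)*(-235)*(-193 - 235)) = 1/((½)*(-235)*(-428)) = 1/50290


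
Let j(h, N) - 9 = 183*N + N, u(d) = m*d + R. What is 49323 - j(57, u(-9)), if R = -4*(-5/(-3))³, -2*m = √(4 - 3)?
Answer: 1401122/27 ≈ 51893.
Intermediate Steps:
m = -½ (m = -√(4 - 3)/2 = -√1/2 = -½*1 = -½ ≈ -0.50000)
R = -500/27 (R = -4*(-5*(-⅓))³ = -4*(5/3)³ = -4*125/27 = -500/27 ≈ -18.519)
u(d) = -500/27 - d/2 (u(d) = -d/2 - 500/27 = -500/27 - d/2)
j(h, N) = 9 + 184*N (j(h, N) = 9 + (183*N + N) = 9 + 184*N)
49323 - j(57, u(-9)) = 49323 - (9 + 184*(-500/27 - ½*(-9))) = 49323 - (9 + 184*(-500/27 + 9/2)) = 49323 - (9 + 184*(-757/54)) = 49323 - (9 - 69644/27) = 49323 - 1*(-69401/27) = 49323 + 69401/27 = 1401122/27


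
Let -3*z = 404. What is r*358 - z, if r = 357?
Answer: 383822/3 ≈ 1.2794e+5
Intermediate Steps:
z = -404/3 (z = -⅓*404 = -404/3 ≈ -134.67)
r*358 - z = 357*358 - 1*(-404/3) = 127806 + 404/3 = 383822/3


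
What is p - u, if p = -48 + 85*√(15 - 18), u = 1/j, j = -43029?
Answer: -2065391/43029 + 85*I*√3 ≈ -48.0 + 147.22*I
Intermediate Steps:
u = -1/43029 (u = 1/(-43029) = -1/43029 ≈ -2.3240e-5)
p = -48 + 85*I*√3 (p = -48 + 85*√(-3) = -48 + 85*(I*√3) = -48 + 85*I*√3 ≈ -48.0 + 147.22*I)
p - u = (-48 + 85*I*√3) - 1*(-1/43029) = (-48 + 85*I*√3) + 1/43029 = -2065391/43029 + 85*I*√3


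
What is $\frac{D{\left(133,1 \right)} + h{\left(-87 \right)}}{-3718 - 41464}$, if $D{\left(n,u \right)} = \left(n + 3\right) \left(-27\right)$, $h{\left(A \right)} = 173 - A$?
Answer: $\frac{1706}{22591} \approx 0.075517$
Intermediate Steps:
$D{\left(n,u \right)} = -81 - 27 n$ ($D{\left(n,u \right)} = \left(3 + n\right) \left(-27\right) = -81 - 27 n$)
$\frac{D{\left(133,1 \right)} + h{\left(-87 \right)}}{-3718 - 41464} = \frac{\left(-81 - 3591\right) + \left(173 - -87\right)}{-3718 - 41464} = \frac{\left(-81 - 3591\right) + \left(173 + 87\right)}{-45182} = \left(-3672 + 260\right) \left(- \frac{1}{45182}\right) = \left(-3412\right) \left(- \frac{1}{45182}\right) = \frac{1706}{22591}$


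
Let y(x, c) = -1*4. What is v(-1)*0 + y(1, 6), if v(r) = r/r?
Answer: -4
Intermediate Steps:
v(r) = 1
y(x, c) = -4
v(-1)*0 + y(1, 6) = 1*0 - 4 = 0 - 4 = -4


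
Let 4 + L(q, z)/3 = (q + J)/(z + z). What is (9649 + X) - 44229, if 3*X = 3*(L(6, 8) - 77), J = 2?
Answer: -69335/2 ≈ -34668.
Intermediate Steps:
L(q, z) = -12 + 3*(2 + q)/(2*z) (L(q, z) = -12 + 3*((q + 2)/(z + z)) = -12 + 3*((2 + q)/((2*z))) = -12 + 3*((2 + q)*(1/(2*z))) = -12 + 3*((2 + q)/(2*z)) = -12 + 3*(2 + q)/(2*z))
X = -175/2 (X = (3*((3/2)*(2 + 6 - 8*8)/8 - 77))/3 = (3*((3/2)*(⅛)*(2 + 6 - 64) - 77))/3 = (3*((3/2)*(⅛)*(-56) - 77))/3 = (3*(-21/2 - 77))/3 = (3*(-175/2))/3 = (⅓)*(-525/2) = -175/2 ≈ -87.500)
(9649 + X) - 44229 = (9649 - 175/2) - 44229 = 19123/2 - 44229 = -69335/2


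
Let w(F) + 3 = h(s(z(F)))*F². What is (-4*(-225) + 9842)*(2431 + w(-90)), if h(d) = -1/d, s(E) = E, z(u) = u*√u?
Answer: 26081576 - 32226*I*√10 ≈ 2.6082e+7 - 1.0191e+5*I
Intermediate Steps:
z(u) = u^(3/2)
w(F) = -3 - √F (w(F) = -3 + (-1/(F^(3/2)))*F² = -3 + (-1/F^(3/2))*F² = -3 - √F)
(-4*(-225) + 9842)*(2431 + w(-90)) = (-4*(-225) + 9842)*(2431 + (-3 - √(-90))) = (900 + 9842)*(2431 + (-3 - 3*I*√10)) = 10742*(2431 + (-3 - 3*I*√10)) = 10742*(2428 - 3*I*√10) = 26081576 - 32226*I*√10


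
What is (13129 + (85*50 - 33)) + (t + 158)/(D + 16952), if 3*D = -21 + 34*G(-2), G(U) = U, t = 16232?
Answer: 880653552/50767 ≈ 17347.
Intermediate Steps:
D = -89/3 (D = (-21 + 34*(-2))/3 = (-21 - 68)/3 = (⅓)*(-89) = -89/3 ≈ -29.667)
(13129 + (85*50 - 33)) + (t + 158)/(D + 16952) = (13129 + (85*50 - 33)) + (16232 + 158)/(-89/3 + 16952) = (13129 + (4250 - 33)) + 16390/(50767/3) = (13129 + 4217) + 16390*(3/50767) = 17346 + 49170/50767 = 880653552/50767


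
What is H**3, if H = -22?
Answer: -10648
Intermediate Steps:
H**3 = (-22)**3 = -10648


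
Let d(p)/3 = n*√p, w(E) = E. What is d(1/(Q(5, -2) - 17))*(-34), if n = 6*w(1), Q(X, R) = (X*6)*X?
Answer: -612*√133/133 ≈ -53.067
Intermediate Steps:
Q(X, R) = 6*X² (Q(X, R) = (6*X)*X = 6*X²)
n = 6 (n = 6*1 = 6)
d(p) = 18*√p (d(p) = 3*(6*√p) = 18*√p)
d(1/(Q(5, -2) - 17))*(-34) = (18*√(1/(6*5² - 17)))*(-34) = (18*√(1/(6*25 - 17)))*(-34) = (18*√(1/(150 - 17)))*(-34) = (18*√(1/133))*(-34) = (18*(√133/133))*(-34) = (18*√133/133)*(-34) = -612*√133/133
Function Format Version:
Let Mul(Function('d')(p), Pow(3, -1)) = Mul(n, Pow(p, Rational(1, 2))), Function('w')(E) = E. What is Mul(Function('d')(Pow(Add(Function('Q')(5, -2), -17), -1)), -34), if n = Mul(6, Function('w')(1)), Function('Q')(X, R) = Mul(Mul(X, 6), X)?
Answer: Mul(Rational(-612, 133), Pow(133, Rational(1, 2))) ≈ -53.067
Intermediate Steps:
Function('Q')(X, R) = Mul(6, Pow(X, 2)) (Function('Q')(X, R) = Mul(Mul(6, X), X) = Mul(6, Pow(X, 2)))
n = 6 (n = Mul(6, 1) = 6)
Function('d')(p) = Mul(18, Pow(p, Rational(1, 2))) (Function('d')(p) = Mul(3, Mul(6, Pow(p, Rational(1, 2)))) = Mul(18, Pow(p, Rational(1, 2))))
Mul(Function('d')(Pow(Add(Function('Q')(5, -2), -17), -1)), -34) = Mul(Mul(18, Pow(Pow(Add(Mul(6, Pow(5, 2)), -17), -1), Rational(1, 2))), -34) = Mul(Mul(18, Pow(Pow(Add(Mul(6, 25), -17), -1), Rational(1, 2))), -34) = Mul(Mul(18, Pow(Pow(Add(150, -17), -1), Rational(1, 2))), -34) = Mul(Mul(18, Pow(Pow(133, -1), Rational(1, 2))), -34) = Mul(Mul(18, Pow(Rational(1, 133), Rational(1, 2))), -34) = Mul(Mul(18, Mul(Rational(1, 133), Pow(133, Rational(1, 2)))), -34) = Mul(Mul(Rational(18, 133), Pow(133, Rational(1, 2))), -34) = Mul(Rational(-612, 133), Pow(133, Rational(1, 2)))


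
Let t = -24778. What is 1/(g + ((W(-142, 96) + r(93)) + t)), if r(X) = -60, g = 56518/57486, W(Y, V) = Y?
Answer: -2613/65270171 ≈ -4.0034e-5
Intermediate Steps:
g = 2569/2613 (g = 56518*(1/57486) = 2569/2613 ≈ 0.98316)
1/(g + ((W(-142, 96) + r(93)) + t)) = 1/(2569/2613 + ((-142 - 60) - 24778)) = 1/(2569/2613 + (-202 - 24778)) = 1/(2569/2613 - 24980) = 1/(-65270171/2613) = -2613/65270171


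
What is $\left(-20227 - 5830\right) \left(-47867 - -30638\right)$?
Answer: $448936053$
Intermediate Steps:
$\left(-20227 - 5830\right) \left(-47867 - -30638\right) = - 26057 \left(-47867 + 30638\right) = \left(-26057\right) \left(-17229\right) = 448936053$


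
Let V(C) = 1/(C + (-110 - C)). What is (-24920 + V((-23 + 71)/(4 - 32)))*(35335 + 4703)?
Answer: -54876102819/55 ≈ -9.9775e+8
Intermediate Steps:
V(C) = -1/110 (V(C) = 1/(-110) = -1/110)
(-24920 + V((-23 + 71)/(4 - 32)))*(35335 + 4703) = (-24920 - 1/110)*(35335 + 4703) = -2741201/110*40038 = -54876102819/55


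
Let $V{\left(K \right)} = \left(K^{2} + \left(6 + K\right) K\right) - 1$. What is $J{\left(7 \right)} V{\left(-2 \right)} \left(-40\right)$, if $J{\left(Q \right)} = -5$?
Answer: $-1000$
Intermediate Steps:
$V{\left(K \right)} = -1 + K^{2} + K \left(6 + K\right)$ ($V{\left(K \right)} = \left(K^{2} + K \left(6 + K\right)\right) - 1 = -1 + K^{2} + K \left(6 + K\right)$)
$J{\left(7 \right)} V{\left(-2 \right)} \left(-40\right) = - 5 \left(-1 + 2 \left(-2\right)^{2} + 6 \left(-2\right)\right) \left(-40\right) = - 5 \left(-1 + 2 \cdot 4 - 12\right) \left(-40\right) = - 5 \left(-1 + 8 - 12\right) \left(-40\right) = \left(-5\right) \left(-5\right) \left(-40\right) = 25 \left(-40\right) = -1000$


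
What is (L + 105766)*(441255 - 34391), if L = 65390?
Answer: 69637214784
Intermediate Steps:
(L + 105766)*(441255 - 34391) = (65390 + 105766)*(441255 - 34391) = 171156*406864 = 69637214784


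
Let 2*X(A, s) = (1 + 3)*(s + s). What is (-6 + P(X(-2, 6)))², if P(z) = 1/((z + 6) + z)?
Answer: 104329/2916 ≈ 35.778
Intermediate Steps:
X(A, s) = 4*s (X(A, s) = ((1 + 3)*(s + s))/2 = (4*(2*s))/2 = (8*s)/2 = 4*s)
P(z) = 1/(6 + 2*z) (P(z) = 1/((6 + z) + z) = 1/(6 + 2*z))
(-6 + P(X(-2, 6)))² = (-6 + 1/(2*(3 + 4*6)))² = (-6 + 1/(2*(3 + 24)))² = (-6 + (½)/27)² = (-6 + (½)*(1/27))² = (-6 + 1/54)² = (-323/54)² = 104329/2916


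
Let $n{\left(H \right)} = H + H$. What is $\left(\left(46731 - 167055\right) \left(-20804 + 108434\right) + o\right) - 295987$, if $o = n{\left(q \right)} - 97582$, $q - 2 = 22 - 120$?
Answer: $-10544385881$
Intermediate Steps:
$q = -96$ ($q = 2 + \left(22 - 120\right) = 2 - 98 = -96$)
$n{\left(H \right)} = 2 H$
$o = -97774$ ($o = 2 \left(-96\right) - 97582 = -192 - 97582 = -97774$)
$\left(\left(46731 - 167055\right) \left(-20804 + 108434\right) + o\right) - 295987 = \left(\left(46731 - 167055\right) \left(-20804 + 108434\right) - 97774\right) - 295987 = \left(\left(-120324\right) 87630 - 97774\right) - 295987 = \left(-10543992120 - 97774\right) - 295987 = -10544089894 - 295987 = -10544385881$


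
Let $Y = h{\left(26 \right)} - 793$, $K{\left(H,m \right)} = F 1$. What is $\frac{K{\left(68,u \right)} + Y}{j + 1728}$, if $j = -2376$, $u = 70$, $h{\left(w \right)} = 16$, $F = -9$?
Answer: $\frac{131}{108} \approx 1.213$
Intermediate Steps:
$K{\left(H,m \right)} = -9$ ($K{\left(H,m \right)} = \left(-9\right) 1 = -9$)
$Y = -777$ ($Y = 16 - 793 = -777$)
$\frac{K{\left(68,u \right)} + Y}{j + 1728} = \frac{-9 - 777}{-2376 + 1728} = - \frac{786}{-648} = \left(-786\right) \left(- \frac{1}{648}\right) = \frac{131}{108}$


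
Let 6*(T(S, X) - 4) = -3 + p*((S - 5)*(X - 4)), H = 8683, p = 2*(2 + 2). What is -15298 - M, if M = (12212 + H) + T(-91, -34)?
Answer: -82121/2 ≈ -41061.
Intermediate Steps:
p = 8 (p = 2*4 = 8)
T(S, X) = 7/2 + 4*(-5 + S)*(-4 + X)/3 (T(S, X) = 4 + (-3 + 8*((S - 5)*(X - 4)))/6 = 4 + (-3 + 8*((-5 + S)*(-4 + X)))/6 = 4 + (-3 + 8*(-5 + S)*(-4 + X))/6 = 4 + (-1/2 + 4*(-5 + S)*(-4 + X)/3) = 7/2 + 4*(-5 + S)*(-4 + X)/3)
M = 51525/2 (M = (12212 + 8683) + (181/6 - 20/3*(-34) - 16/3*(-91) + (4/3)*(-91)*(-34)) = 20895 + (181/6 + 680/3 + 1456/3 + 12376/3) = 20895 + 9735/2 = 51525/2 ≈ 25763.)
-15298 - M = -15298 - 1*51525/2 = -15298 - 51525/2 = -82121/2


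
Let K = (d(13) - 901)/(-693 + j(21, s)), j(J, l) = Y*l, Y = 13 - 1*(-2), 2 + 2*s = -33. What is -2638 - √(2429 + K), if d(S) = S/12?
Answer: -2638 - √724404538/546 ≈ -2687.3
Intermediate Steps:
s = -35/2 (s = -1 + (½)*(-33) = -1 - 33/2 = -35/2 ≈ -17.500)
Y = 15 (Y = 13 + 2 = 15)
j(J, l) = 15*l
d(S) = S/12 (d(S) = S*(1/12) = S/12)
K = 10799/11466 (K = ((1/12)*13 - 901)/(-693 + 15*(-35/2)) = (13/12 - 901)/(-693 - 525/2) = -10799/(12*(-1911/2)) = -10799/12*(-2/1911) = 10799/11466 ≈ 0.94183)
-2638 - √(2429 + K) = -2638 - √(2429 + 10799/11466) = -2638 - √(27861713/11466) = -2638 - √724404538/546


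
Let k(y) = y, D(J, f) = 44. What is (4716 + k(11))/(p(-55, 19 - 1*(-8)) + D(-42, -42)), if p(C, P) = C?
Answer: -4727/11 ≈ -429.73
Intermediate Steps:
(4716 + k(11))/(p(-55, 19 - 1*(-8)) + D(-42, -42)) = (4716 + 11)/(-55 + 44) = 4727/(-11) = 4727*(-1/11) = -4727/11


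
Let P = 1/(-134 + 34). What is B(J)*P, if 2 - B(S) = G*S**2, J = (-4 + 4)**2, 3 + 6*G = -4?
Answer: -1/50 ≈ -0.020000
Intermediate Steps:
G = -7/6 (G = -1/2 + (1/6)*(-4) = -1/2 - 2/3 = -7/6 ≈ -1.1667)
J = 0 (J = 0**2 = 0)
P = -1/100 (P = 1/(-100) = -1/100 ≈ -0.010000)
B(S) = 2 + 7*S**2/6 (B(S) = 2 - (-7)*S**2/6 = 2 + 7*S**2/6)
B(J)*P = (2 + (7/6)*0**2)*(-1/100) = (2 + (7/6)*0)*(-1/100) = (2 + 0)*(-1/100) = 2*(-1/100) = -1/50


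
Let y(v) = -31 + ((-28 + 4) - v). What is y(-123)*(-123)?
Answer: -8364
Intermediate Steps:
y(v) = -55 - v (y(v) = -31 + (-24 - v) = -55 - v)
y(-123)*(-123) = (-55 - 1*(-123))*(-123) = (-55 + 123)*(-123) = 68*(-123) = -8364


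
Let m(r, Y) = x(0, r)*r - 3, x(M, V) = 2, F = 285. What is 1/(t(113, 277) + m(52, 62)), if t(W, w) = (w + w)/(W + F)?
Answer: 199/20376 ≈ 0.0097664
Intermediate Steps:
t(W, w) = 2*w/(285 + W) (t(W, w) = (w + w)/(W + 285) = (2*w)/(285 + W) = 2*w/(285 + W))
m(r, Y) = -3 + 2*r (m(r, Y) = 2*r - 3 = -3 + 2*r)
1/(t(113, 277) + m(52, 62)) = 1/(2*277/(285 + 113) + (-3 + 2*52)) = 1/(2*277/398 + (-3 + 104)) = 1/(2*277*(1/398) + 101) = 1/(277/199 + 101) = 1/(20376/199) = 199/20376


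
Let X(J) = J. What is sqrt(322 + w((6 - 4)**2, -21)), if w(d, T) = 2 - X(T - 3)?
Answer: 2*sqrt(87) ≈ 18.655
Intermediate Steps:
w(d, T) = 5 - T (w(d, T) = 2 - (T - 3) = 2 - (-3 + T) = 2 + (3 - T) = 5 - T)
sqrt(322 + w((6 - 4)**2, -21)) = sqrt(322 + (5 - 1*(-21))) = sqrt(322 + (5 + 21)) = sqrt(322 + 26) = sqrt(348) = 2*sqrt(87)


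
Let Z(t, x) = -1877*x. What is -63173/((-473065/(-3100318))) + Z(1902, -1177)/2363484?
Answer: -462902396623447891/1118081558460 ≈ -4.1402e+5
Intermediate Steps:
-63173/((-473065/(-3100318))) + Z(1902, -1177)/2363484 = -63173/((-473065/(-3100318))) - 1877*(-1177)/2363484 = -63173/((-473065*(-1/3100318))) + 2209229*(1/2363484) = -63173/473065/3100318 + 2209229/2363484 = -63173*3100318/473065 + 2209229/2363484 = -195856389014/473065 + 2209229/2363484 = -462902396623447891/1118081558460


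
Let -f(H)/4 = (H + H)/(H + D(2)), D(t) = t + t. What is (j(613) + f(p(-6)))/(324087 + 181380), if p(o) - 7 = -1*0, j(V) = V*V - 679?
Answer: 4125934/5560137 ≈ 0.74206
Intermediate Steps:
j(V) = -679 + V**2 (j(V) = V**2 - 679 = -679 + V**2)
p(o) = 7 (p(o) = 7 - 1*0 = 7 + 0 = 7)
D(t) = 2*t
f(H) = -8*H/(4 + H) (f(H) = -4*(H + H)/(H + 2*2) = -4*2*H/(H + 4) = -4*2*H/(4 + H) = -8*H/(4 + H))
(j(613) + f(p(-6)))/(324087 + 181380) = ((-679 + 613**2) - 8*7/(4 + 7))/(324087 + 181380) = ((-679 + 375769) - 8*7/11)/505467 = (375090 - 8*7*1/11)*(1/505467) = (375090 - 56/11)*(1/505467) = (4125934/11)*(1/505467) = 4125934/5560137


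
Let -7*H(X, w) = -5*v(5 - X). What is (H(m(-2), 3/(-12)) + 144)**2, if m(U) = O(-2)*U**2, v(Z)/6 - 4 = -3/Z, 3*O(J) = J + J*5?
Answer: 61873956/2401 ≈ 25770.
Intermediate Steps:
O(J) = 2*J (O(J) = (J + J*5)/3 = (J + 5*J)/3 = (6*J)/3 = 2*J)
v(Z) = 24 - 18/Z (v(Z) = 24 + 6*(-3/Z) = 24 - 18/Z)
m(U) = -4*U**2 (m(U) = (2*(-2))*U**2 = -4*U**2)
H(X, w) = 120/7 - 90/(7*(5 - X)) (H(X, w) = -(-5)*(24 - 18/(5 - X))/7 = -(-120 + 90/(5 - X))/7 = 120/7 - 90/(7*(5 - X)))
(H(m(-2), 3/(-12)) + 144)**2 = (30*(-17 + 4*(-4*(-2)**2))/(7*(-5 - 4*(-2)**2)) + 144)**2 = (30*(-17 + 4*(-4*4))/(7*(-5 - 4*4)) + 144)**2 = (30*(-17 + 4*(-16))/(7*(-5 - 16)) + 144)**2 = ((30/7)*(-17 - 64)/(-21) + 144)**2 = ((30/7)*(-1/21)*(-81) + 144)**2 = (810/49 + 144)**2 = (7866/49)**2 = 61873956/2401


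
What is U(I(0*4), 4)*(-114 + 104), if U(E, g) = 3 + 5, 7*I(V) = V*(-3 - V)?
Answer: -80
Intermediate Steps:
I(V) = V*(-3 - V)/7 (I(V) = (V*(-3 - V))/7 = V*(-3 - V)/7)
U(E, g) = 8
U(I(0*4), 4)*(-114 + 104) = 8*(-114 + 104) = 8*(-10) = -80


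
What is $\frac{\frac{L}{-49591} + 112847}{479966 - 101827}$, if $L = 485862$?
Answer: $\frac{5595709715}{18752291149} \approx 0.2984$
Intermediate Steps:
$\frac{\frac{L}{-49591} + 112847}{479966 - 101827} = \frac{\frac{485862}{-49591} + 112847}{479966 - 101827} = \frac{485862 \left(- \frac{1}{49591}\right) + 112847}{378139} = \left(- \frac{485862}{49591} + 112847\right) \frac{1}{378139} = \frac{5595709715}{49591} \cdot \frac{1}{378139} = \frac{5595709715}{18752291149}$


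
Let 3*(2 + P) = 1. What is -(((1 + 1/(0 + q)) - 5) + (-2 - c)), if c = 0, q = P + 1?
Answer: 15/2 ≈ 7.5000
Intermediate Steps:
P = -5/3 (P = -2 + (⅓)*1 = -2 + ⅓ = -5/3 ≈ -1.6667)
q = -⅔ (q = -5/3 + 1 = -⅔ ≈ -0.66667)
-(((1 + 1/(0 + q)) - 5) + (-2 - c)) = -(((1 + 1/(0 - ⅔)) - 5) + (-2 - 1*0)) = -(((1 + 1/(-⅔)) - 5) + (-2 + 0)) = -(((1 - 3/2) - 5) - 2) = -((-½ - 5) - 2) = -(-11/2 - 2) = -1*(-15/2) = 15/2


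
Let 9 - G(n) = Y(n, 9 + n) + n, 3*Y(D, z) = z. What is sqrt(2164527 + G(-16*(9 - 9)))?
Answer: sqrt(2164533) ≈ 1471.2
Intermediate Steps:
Y(D, z) = z/3
G(n) = 6 - 4*n/3 (G(n) = 9 - ((9 + n)/3 + n) = 9 - ((3 + n/3) + n) = 9 - (3 + 4*n/3) = 9 + (-3 - 4*n/3) = 6 - 4*n/3)
sqrt(2164527 + G(-16*(9 - 9))) = sqrt(2164527 + (6 - (-64)*(9 - 9)/3)) = sqrt(2164527 + (6 - (-64)*0/3)) = sqrt(2164527 + (6 - 4/3*0)) = sqrt(2164527 + (6 + 0)) = sqrt(2164527 + 6) = sqrt(2164533)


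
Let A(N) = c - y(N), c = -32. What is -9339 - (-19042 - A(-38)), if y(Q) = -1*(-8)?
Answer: 9663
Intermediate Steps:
y(Q) = 8
A(N) = -40 (A(N) = -32 - 1*8 = -32 - 8 = -40)
-9339 - (-19042 - A(-38)) = -9339 - (-19042 - 1*(-40)) = -9339 - (-19042 + 40) = -9339 - 1*(-19002) = -9339 + 19002 = 9663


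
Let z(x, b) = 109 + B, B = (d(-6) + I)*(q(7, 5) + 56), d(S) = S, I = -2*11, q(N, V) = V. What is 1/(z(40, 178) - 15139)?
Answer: -1/16738 ≈ -5.9744e-5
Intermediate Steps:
I = -22
B = -1708 (B = (-6 - 22)*(5 + 56) = -28*61 = -1708)
z(x, b) = -1599 (z(x, b) = 109 - 1708 = -1599)
1/(z(40, 178) - 15139) = 1/(-1599 - 15139) = 1/(-16738) = -1/16738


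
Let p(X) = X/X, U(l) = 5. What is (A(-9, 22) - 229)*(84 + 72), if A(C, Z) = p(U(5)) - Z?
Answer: -39000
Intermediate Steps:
p(X) = 1
A(C, Z) = 1 - Z
(A(-9, 22) - 229)*(84 + 72) = ((1 - 1*22) - 229)*(84 + 72) = ((1 - 22) - 229)*156 = (-21 - 229)*156 = -250*156 = -39000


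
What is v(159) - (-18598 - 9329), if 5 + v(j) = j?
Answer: 28081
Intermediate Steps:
v(j) = -5 + j
v(159) - (-18598 - 9329) = (-5 + 159) - (-18598 - 9329) = 154 - 1*(-27927) = 154 + 27927 = 28081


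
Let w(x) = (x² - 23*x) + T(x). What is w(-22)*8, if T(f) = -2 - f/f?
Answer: 7896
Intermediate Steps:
T(f) = -3 (T(f) = -2 - 1*1 = -2 - 1 = -3)
w(x) = -3 + x² - 23*x (w(x) = (x² - 23*x) - 3 = -3 + x² - 23*x)
w(-22)*8 = (-3 + (-22)² - 23*(-22))*8 = (-3 + 484 + 506)*8 = 987*8 = 7896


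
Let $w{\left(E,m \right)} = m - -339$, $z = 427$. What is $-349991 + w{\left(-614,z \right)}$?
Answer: $-349225$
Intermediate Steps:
$w{\left(E,m \right)} = 339 + m$ ($w{\left(E,m \right)} = m + 339 = 339 + m$)
$-349991 + w{\left(-614,z \right)} = -349991 + \left(339 + 427\right) = -349991 + 766 = -349225$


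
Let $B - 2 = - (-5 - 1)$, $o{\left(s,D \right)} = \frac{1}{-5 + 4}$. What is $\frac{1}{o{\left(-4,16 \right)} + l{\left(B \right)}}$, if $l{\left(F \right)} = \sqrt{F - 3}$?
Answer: $\frac{1}{4} + \frac{\sqrt{5}}{4} \approx 0.80902$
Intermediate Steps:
$o{\left(s,D \right)} = -1$ ($o{\left(s,D \right)} = \frac{1}{-1} = -1$)
$B = 8$ ($B = 2 - \left(-5 - 1\right) = 2 - -6 = 2 + 6 = 8$)
$l{\left(F \right)} = \sqrt{-3 + F}$
$\frac{1}{o{\left(-4,16 \right)} + l{\left(B \right)}} = \frac{1}{-1 + \sqrt{-3 + 8}} = \frac{1}{-1 + \sqrt{5}}$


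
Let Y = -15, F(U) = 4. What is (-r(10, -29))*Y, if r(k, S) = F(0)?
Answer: 60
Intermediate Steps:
r(k, S) = 4
(-r(10, -29))*Y = -1*4*(-15) = -4*(-15) = 60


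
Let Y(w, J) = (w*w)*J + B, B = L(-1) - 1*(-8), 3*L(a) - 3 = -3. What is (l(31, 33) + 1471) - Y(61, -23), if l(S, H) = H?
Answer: 87079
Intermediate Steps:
L(a) = 0 (L(a) = 1 + (1/3)*(-3) = 1 - 1 = 0)
B = 8 (B = 0 - 1*(-8) = 0 + 8 = 8)
Y(w, J) = 8 + J*w**2 (Y(w, J) = (w*w)*J + 8 = w**2*J + 8 = J*w**2 + 8 = 8 + J*w**2)
(l(31, 33) + 1471) - Y(61, -23) = (33 + 1471) - (8 - 23*61**2) = 1504 - (8 - 23*3721) = 1504 - (8 - 85583) = 1504 - 1*(-85575) = 1504 + 85575 = 87079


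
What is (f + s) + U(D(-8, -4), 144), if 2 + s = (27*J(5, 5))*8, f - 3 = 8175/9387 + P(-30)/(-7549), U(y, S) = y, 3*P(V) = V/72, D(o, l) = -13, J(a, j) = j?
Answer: 302971299451/283449852 ≈ 1068.9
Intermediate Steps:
P(V) = V/216 (P(V) = (V/72)/3 = V/216)
f = 1097207071/283449852 (f = 3 + (8175/9387 + ((1/216)*(-30))/(-7549)) = 3 + (8175*(1/9387) - 5/36*(-1/7549)) = 3 + (2725/3129 + 5/271764) = 3 + 246857515/283449852 = 1097207071/283449852 ≈ 3.8709)
s = 1078 (s = -2 + (27*5)*8 = -2 + 135*8 = -2 + 1080 = 1078)
(f + s) + U(D(-8, -4), 144) = (1097207071/283449852 + 1078) - 13 = 306656147527/283449852 - 13 = 302971299451/283449852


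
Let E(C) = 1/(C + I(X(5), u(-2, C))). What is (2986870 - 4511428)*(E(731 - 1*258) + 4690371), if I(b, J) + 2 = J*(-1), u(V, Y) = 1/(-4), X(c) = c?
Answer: -13479149865567162/1885 ≈ -7.1507e+12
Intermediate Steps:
u(V, Y) = -¼
I(b, J) = -2 - J (I(b, J) = -2 + J*(-1) = -2 - J)
E(C) = 1/(-7/4 + C) (E(C) = 1/(C + (-2 - 1*(-¼))) = 1/(C + (-2 + ¼)) = 1/(C - 7/4) = 1/(-7/4 + C))
(2986870 - 4511428)*(E(731 - 1*258) + 4690371) = (2986870 - 4511428)*(4/(-7 + 4*(731 - 1*258)) + 4690371) = -1524558*(4/(-7 + 4*(731 - 258)) + 4690371) = -1524558*(4/(-7 + 4*473) + 4690371) = -1524558*(4/(-7 + 1892) + 4690371) = -1524558*(4/1885 + 4690371) = -1524558*8841349339/1885 = -13479149865567162/1885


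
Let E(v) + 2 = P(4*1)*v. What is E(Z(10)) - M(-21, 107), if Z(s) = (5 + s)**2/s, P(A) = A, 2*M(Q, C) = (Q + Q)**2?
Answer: -794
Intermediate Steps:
M(Q, C) = 2*Q**2 (M(Q, C) = (Q + Q)**2/2 = (2*Q)**2/2 = (4*Q**2)/2 = 2*Q**2)
Z(s) = (5 + s)**2/s
E(v) = -2 + 4*v (E(v) = -2 + (4*1)*v = -2 + 4*v)
E(Z(10)) - M(-21, 107) = (-2 + 4*((5 + 10)**2/10)) - 2*(-21)**2 = (-2 + 4*((1/10)*15**2)) - 2*441 = (-2 + 4*((1/10)*225)) - 1*882 = (-2 + 4*(45/2)) - 882 = (-2 + 90) - 882 = 88 - 882 = -794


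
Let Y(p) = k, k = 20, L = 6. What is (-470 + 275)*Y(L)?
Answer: -3900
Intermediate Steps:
Y(p) = 20
(-470 + 275)*Y(L) = (-470 + 275)*20 = -195*20 = -3900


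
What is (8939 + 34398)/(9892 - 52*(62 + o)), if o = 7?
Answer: 43337/6304 ≈ 6.8745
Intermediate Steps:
(8939 + 34398)/(9892 - 52*(62 + o)) = (8939 + 34398)/(9892 - 52*(62 + 7)) = 43337/(9892 - 52*69) = 43337/(9892 - 3588) = 43337/6304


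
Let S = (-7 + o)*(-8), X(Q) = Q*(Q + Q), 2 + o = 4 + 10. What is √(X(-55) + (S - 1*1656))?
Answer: √4354 ≈ 65.985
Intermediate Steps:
o = 12 (o = -2 + (4 + 10) = -2 + 14 = 12)
X(Q) = 2*Q² (X(Q) = Q*(2*Q) = 2*Q²)
S = -40 (S = (-7 + 12)*(-8) = 5*(-8) = -40)
√(X(-55) + (S - 1*1656)) = √(2*(-55)² + (-40 - 1*1656)) = √(2*3025 + (-40 - 1656)) = √(6050 - 1696) = √4354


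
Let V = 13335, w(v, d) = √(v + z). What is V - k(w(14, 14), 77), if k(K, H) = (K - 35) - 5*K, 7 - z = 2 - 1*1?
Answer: 13370 + 8*√5 ≈ 13388.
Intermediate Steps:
z = 6 (z = 7 - (2 - 1*1) = 7 - (2 - 1) = 7 - 1*1 = 7 - 1 = 6)
w(v, d) = √(6 + v) (w(v, d) = √(v + 6) = √(6 + v))
k(K, H) = -35 - 4*K (k(K, H) = (-35 + K) - 5*K = -35 - 4*K)
V - k(w(14, 14), 77) = 13335 - (-35 - 4*√(6 + 14)) = 13335 - (-35 - 8*√5) = 13335 + (35 + 8*√5) = 13370 + 8*√5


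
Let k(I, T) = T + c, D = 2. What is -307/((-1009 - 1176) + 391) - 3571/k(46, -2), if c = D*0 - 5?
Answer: 6408523/12558 ≈ 510.31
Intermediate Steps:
c = -5 (c = 2*0 - 5 = 0 - 5 = -5)
k(I, T) = -5 + T (k(I, T) = T - 5 = -5 + T)
-307/((-1009 - 1176) + 391) - 3571/k(46, -2) = -307/((-1009 - 1176) + 391) - 3571/(-5 - 2) = -307/(-2185 + 391) - 3571/(-7) = -307/(-1794) - 3571*(-1/7) = -307*(-1/1794) + 3571/7 = 307/1794 + 3571/7 = 6408523/12558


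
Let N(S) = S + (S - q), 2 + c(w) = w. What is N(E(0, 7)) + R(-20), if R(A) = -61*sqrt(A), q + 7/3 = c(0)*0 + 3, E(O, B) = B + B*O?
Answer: 40/3 - 122*I*sqrt(5) ≈ 13.333 - 272.8*I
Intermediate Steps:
c(w) = -2 + w
q = 2/3 (q = -7/3 + ((-2 + 0)*0 + 3) = -7/3 + (-2*0 + 3) = -7/3 + (0 + 3) = -7/3 + 3 = 2/3 ≈ 0.66667)
N(S) = -2/3 + 2*S (N(S) = S + (S - 1*2/3) = S + (S - 2/3) = S + (-2/3 + S) = -2/3 + 2*S)
N(E(0, 7)) + R(-20) = (-2/3 + 2*(7*(1 + 0))) - 122*I*sqrt(5) = (-2/3 + 2*(7*1)) - 122*I*sqrt(5) = (-2/3 + 2*7) - 122*I*sqrt(5) = (-2/3 + 14) - 122*I*sqrt(5) = 40/3 - 122*I*sqrt(5)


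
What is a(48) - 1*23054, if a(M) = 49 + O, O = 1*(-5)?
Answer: -23010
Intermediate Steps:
O = -5
a(M) = 44 (a(M) = 49 - 5 = 44)
a(48) - 1*23054 = 44 - 1*23054 = 44 - 23054 = -23010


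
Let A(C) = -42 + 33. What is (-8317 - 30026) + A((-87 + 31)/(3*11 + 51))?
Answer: -38352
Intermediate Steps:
A(C) = -9
(-8317 - 30026) + A((-87 + 31)/(3*11 + 51)) = (-8317 - 30026) - 9 = -38343 - 9 = -38352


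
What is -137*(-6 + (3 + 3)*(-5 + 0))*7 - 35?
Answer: 34489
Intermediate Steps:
-137*(-6 + (3 + 3)*(-5 + 0))*7 - 35 = -137*(-6 + 6*(-5))*7 - 35 = -137*(-6 - 30)*7 - 35 = -(-4932)*7 - 35 = -137*(-252) - 35 = 34524 - 35 = 34489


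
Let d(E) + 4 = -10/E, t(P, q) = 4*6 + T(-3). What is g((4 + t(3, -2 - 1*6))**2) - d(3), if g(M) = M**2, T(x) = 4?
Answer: 3145750/3 ≈ 1.0486e+6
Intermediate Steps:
t(P, q) = 28 (t(P, q) = 4*6 + 4 = 24 + 4 = 28)
d(E) = -4 - 10/E
g((4 + t(3, -2 - 1*6))**2) - d(3) = ((4 + 28)**2)**2 - (-4 - 10/3) = (32**2)**2 - (-4 - 10*1/3) = 1024**2 - (-4 - 10/3) = 1048576 - 1*(-22/3) = 1048576 + 22/3 = 3145750/3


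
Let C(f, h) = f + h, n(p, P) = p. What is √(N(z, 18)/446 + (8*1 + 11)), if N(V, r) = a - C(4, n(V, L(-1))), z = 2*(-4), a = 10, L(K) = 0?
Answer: 2*√236603/223 ≈ 4.3625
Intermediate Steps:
z = -8
N(V, r) = 6 - V (N(V, r) = 10 - (4 + V) = 10 + (-4 - V) = 6 - V)
√(N(z, 18)/446 + (8*1 + 11)) = √((6 - 1*(-8))/446 + (8*1 + 11)) = √((6 + 8)*(1/446) + (8 + 11)) = √(14*(1/446) + 19) = √(7/223 + 19) = √(4244/223) = 2*√236603/223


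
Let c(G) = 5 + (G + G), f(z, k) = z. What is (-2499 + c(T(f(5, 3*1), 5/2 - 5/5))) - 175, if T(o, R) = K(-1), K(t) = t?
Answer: -2671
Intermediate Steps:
T(o, R) = -1
c(G) = 5 + 2*G
(-2499 + c(T(f(5, 3*1), 5/2 - 5/5))) - 175 = (-2499 + (5 + 2*(-1))) - 175 = (-2499 + (5 - 2)) - 175 = (-2499 + 3) - 175 = -2496 - 175 = -2671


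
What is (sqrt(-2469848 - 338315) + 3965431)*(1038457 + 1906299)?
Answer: 11677226729836 + 2944756*I*sqrt(2808163) ≈ 1.1677e+13 + 4.9347e+9*I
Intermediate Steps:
(sqrt(-2469848 - 338315) + 3965431)*(1038457 + 1906299) = (sqrt(-2808163) + 3965431)*2944756 = (I*sqrt(2808163) + 3965431)*2944756 = (3965431 + I*sqrt(2808163))*2944756 = 11677226729836 + 2944756*I*sqrt(2808163)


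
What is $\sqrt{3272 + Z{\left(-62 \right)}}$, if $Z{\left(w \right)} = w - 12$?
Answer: $\sqrt{3198} \approx 56.551$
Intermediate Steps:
$Z{\left(w \right)} = -12 + w$
$\sqrt{3272 + Z{\left(-62 \right)}} = \sqrt{3272 - 74} = \sqrt{3198}$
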